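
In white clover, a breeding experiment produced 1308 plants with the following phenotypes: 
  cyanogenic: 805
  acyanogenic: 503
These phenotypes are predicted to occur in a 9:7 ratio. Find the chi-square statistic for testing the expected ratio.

14.898

The 9:7 ratio has 16 parts, so with N = 1308 the expected counts are:
  cyanogenic: 1308 × 9/16 = 735.75
  acyanogenic: 1308 × 7/16 = 572.25
χ² = Σ (O − E)² / E
  cyanogenic: (805 − 735.75)² / 735.75 = 6.5179
  acyanogenic: (503 − 572.25)² / 572.25 = 8.3802
χ² = 6.5179 + 8.3802 = 14.8981 ≈ 14.898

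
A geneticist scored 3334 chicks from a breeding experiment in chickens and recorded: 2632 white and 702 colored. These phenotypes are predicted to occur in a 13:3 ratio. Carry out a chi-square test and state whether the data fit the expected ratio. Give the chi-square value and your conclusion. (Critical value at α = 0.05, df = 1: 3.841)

11.635; not consistent

Under the 13:3 hypothesis (Σ ratio = 16, N = 3334):
  white: 3334 × 13/16 = 2708.875
  colored: 3334 × 3/16 = 625.125
χ² = Σ (O − E)² / E
  white: (2632 − 2708.875)² / 2708.875 = 2.1816
  colored: (702 − 625.125)² / 625.125 = 9.4537
χ² = 2.1816 + 9.4537 = 11.6353 ≈ 11.635
Degrees of freedom = 2 − 1 = 1; critical value at α = 0.05 is 3.841.
Since 11.635 > 3.841, we reject the null hypothesis — the data do not fit the 13:3 ratio.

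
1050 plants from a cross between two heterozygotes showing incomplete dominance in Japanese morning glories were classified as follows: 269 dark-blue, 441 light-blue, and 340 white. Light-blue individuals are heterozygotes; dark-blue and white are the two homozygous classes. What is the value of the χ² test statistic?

With incomplete dominance, a heterozygote × heterozygote cross gives a 1:2:1 phenotypic ratio.
Expected counts for N = 1050 under a 1:2:1 ratio (total parts = 4):
  dark-blue: 1050 × 1/4 = 262.5
  light-blue: 1050 × 2/4 = 525
  white: 1050 × 1/4 = 262.5
χ² = Σ (O − E)² / E
  dark-blue: (269 − 262.5)² / 262.5 = 0.1610
  light-blue: (441 − 525)² / 525 = 13.4400
  white: (340 − 262.5)² / 262.5 = 22.8810
χ² = 0.1610 + 13.4400 + 22.8810 = 36.482

36.482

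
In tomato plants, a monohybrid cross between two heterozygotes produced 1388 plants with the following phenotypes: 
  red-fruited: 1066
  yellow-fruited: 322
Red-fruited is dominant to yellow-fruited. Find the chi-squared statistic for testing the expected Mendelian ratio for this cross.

For a monohybrid cross between heterozygotes with complete dominance, the expected phenotypic ratio is 3:1.
The 3:1 ratio has 4 parts, so with N = 1388 the expected counts are:
  red-fruited: 1388 × 3/4 = 1041
  yellow-fruited: 1388 × 1/4 = 347
χ² = Σ (O − E)² / E
  red-fruited: (1066 − 1041)² / 1041 = 0.6004
  yellow-fruited: (322 − 347)² / 347 = 1.8012
χ² = 0.6004 + 1.8012 = 2.4016 ≈ 2.402

2.402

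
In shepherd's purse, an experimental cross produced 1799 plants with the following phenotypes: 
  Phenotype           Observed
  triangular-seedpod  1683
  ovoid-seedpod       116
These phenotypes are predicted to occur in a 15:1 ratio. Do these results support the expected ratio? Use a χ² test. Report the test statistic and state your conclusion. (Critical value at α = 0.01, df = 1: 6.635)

Under the 15:1 hypothesis (Σ ratio = 16, N = 1799):
  triangular-seedpod: 1799 × 15/16 = 1686.5625
  ovoid-seedpod: 1799 × 1/16 = 112.4375
χ² = Σ (O − E)² / E
  triangular-seedpod: (1683 − 1686.5625)² / 1686.5625 = 0.0075
  ovoid-seedpod: (116 − 112.4375)² / 112.4375 = 0.1129
χ² = 0.0075 + 0.1129 = 0.1204 ≈ 0.120
Degrees of freedom = 2 − 1 = 1; critical value at α = 0.01 is 6.635.
Since 0.120 < 6.635, we fail to reject the null hypothesis — the data are consistent with the 15:1 ratio.

0.120; consistent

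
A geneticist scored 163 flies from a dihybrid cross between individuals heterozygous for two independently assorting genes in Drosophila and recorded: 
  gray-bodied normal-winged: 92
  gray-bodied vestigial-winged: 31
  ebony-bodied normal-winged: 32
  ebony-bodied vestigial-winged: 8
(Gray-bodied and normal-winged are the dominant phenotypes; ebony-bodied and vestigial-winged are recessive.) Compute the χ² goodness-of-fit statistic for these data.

0.545

A dihybrid F₂ with independent assortment and complete dominance at both loci gives a 9:3:3:1 phenotypic ratio.
Expected counts for N = 163 under a 9:3:3:1 ratio (total parts = 16):
  gray-bodied normal-winged: 163 × 9/16 = 91.6875
  gray-bodied vestigial-winged: 163 × 3/16 = 30.5625
  ebony-bodied normal-winged: 163 × 3/16 = 30.5625
  ebony-bodied vestigial-winged: 163 × 1/16 = 10.1875
χ² = Σ (O − E)² / E
  gray-bodied normal-winged: (92 − 91.6875)² / 91.6875 = 0.0011
  gray-bodied vestigial-winged: (31 − 30.5625)² / 30.5625 = 0.0063
  ebony-bodied normal-winged: (32 − 30.5625)² / 30.5625 = 0.0676
  ebony-bodied vestigial-winged: (8 − 10.1875)² / 10.1875 = 0.4697
χ² = 0.0011 + 0.0063 + 0.0676 + 0.4697 = 0.5447 ≈ 0.545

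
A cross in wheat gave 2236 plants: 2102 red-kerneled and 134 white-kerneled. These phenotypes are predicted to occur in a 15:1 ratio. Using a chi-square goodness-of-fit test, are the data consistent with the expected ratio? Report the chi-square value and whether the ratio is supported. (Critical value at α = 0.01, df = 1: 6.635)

0.252; consistent

Under the 15:1 hypothesis (Σ ratio = 16, N = 2236):
  red-kerneled: 2236 × 15/16 = 2096.25
  white-kerneled: 2236 × 1/16 = 139.75
χ² = Σ (O − E)² / E
  red-kerneled: (2102 − 2096.25)² / 2096.25 = 0.0158
  white-kerneled: (134 − 139.75)² / 139.75 = 0.2366
χ² = 0.0158 + 0.2366 = 0.2524 ≈ 0.252
Degrees of freedom = 2 − 1 = 1; critical value at α = 0.01 is 6.635.
Since 0.252 < 6.635, we fail to reject the null hypothesis — the data are consistent with the 15:1 ratio.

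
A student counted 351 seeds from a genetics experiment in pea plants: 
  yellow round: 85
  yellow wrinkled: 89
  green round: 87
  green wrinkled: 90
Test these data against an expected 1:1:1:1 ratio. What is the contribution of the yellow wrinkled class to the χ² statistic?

Expected counts for N = 351 under a 1:1:1:1 ratio (total parts = 4):
  yellow round: 351 × 1/4 = 87.75
  yellow wrinkled: 351 × 1/4 = 87.75
  green round: 351 × 1/4 = 87.75
  green wrinkled: 351 × 1/4 = 87.75
Contribution of yellow wrinkled: (89 − 87.75)² / 87.75 = 0.0178

0.018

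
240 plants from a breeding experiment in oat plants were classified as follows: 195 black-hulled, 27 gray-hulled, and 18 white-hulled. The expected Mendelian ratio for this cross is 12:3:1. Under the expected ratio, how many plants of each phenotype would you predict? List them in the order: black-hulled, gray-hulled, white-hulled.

Under the 12:3:1 hypothesis (Σ ratio = 16, N = 240):
  black-hulled: 240 × 12/16 = 180
  gray-hulled: 240 × 3/16 = 45
  white-hulled: 240 × 1/16 = 15

180, 45, 15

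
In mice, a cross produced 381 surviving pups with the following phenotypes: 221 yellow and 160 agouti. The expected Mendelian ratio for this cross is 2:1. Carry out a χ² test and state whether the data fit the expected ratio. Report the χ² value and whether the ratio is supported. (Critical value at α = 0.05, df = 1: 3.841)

12.862; not consistent

Total ratio parts = 3. Expected numbers out of 381:
  yellow: 381 × 2/3 = 254
  agouti: 381 × 1/3 = 127
χ² = Σ (O − E)² / E
  yellow: (221 − 254)² / 254 = 4.2874
  agouti: (160 − 127)² / 127 = 8.5748
χ² = 4.2874 + 8.5748 = 12.8622 ≈ 12.862
Degrees of freedom = 2 − 1 = 1; critical value at α = 0.05 is 3.841.
Since 12.862 > 3.841, we reject the null hypothesis — the data do not fit the 2:1 ratio.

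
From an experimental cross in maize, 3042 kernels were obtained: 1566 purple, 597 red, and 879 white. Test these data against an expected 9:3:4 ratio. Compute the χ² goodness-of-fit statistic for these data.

Under the 9:3:4 hypothesis (Σ ratio = 16, N = 3042):
  purple: 3042 × 9/16 = 1711.125
  red: 3042 × 3/16 = 570.375
  white: 3042 × 4/16 = 760.5
χ² = Σ (O − E)² / E
  purple: (1566 − 1711.125)² / 1711.125 = 12.3084
  red: (597 − 570.375)² / 570.375 = 1.2429
  white: (879 − 760.5)² / 760.5 = 18.4645
χ² = 12.3084 + 1.2429 + 18.4645 = 32.0158 ≈ 32.016

32.016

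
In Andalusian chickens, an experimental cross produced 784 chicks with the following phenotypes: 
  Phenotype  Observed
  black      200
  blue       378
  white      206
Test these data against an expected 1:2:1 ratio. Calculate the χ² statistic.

Expected counts for N = 784 under a 1:2:1 ratio (total parts = 4):
  black: 784 × 1/4 = 196
  blue: 784 × 2/4 = 392
  white: 784 × 1/4 = 196
χ² = Σ (O − E)² / E
  black: (200 − 196)² / 196 = 0.0816
  blue: (378 − 392)² / 392 = 0.5000
  white: (206 − 196)² / 196 = 0.5102
χ² = 0.0816 + 0.5000 + 0.5102 = 1.0918 ≈ 1.092

1.092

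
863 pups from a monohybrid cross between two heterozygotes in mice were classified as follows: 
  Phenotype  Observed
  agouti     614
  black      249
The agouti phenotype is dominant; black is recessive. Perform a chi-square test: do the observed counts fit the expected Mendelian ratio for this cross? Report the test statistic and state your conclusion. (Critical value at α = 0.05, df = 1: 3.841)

For a monohybrid cross between heterozygotes with complete dominance, the expected phenotypic ratio is 3:1.
Total ratio parts = 4. Expected numbers out of 863:
  agouti: 863 × 3/4 = 647.25
  black: 863 × 1/4 = 215.75
χ² = Σ (O − E)² / E
  agouti: (614 − 647.25)² / 647.25 = 1.7081
  black: (249 − 215.75)² / 215.75 = 5.1243
χ² = 1.7081 + 5.1243 = 6.8324 ≈ 6.832
Degrees of freedom = 2 − 1 = 1; critical value at α = 0.05 is 3.841.
Since 6.832 > 3.841, we reject the null hypothesis — the data do not fit the 3:1 ratio.

6.832; not consistent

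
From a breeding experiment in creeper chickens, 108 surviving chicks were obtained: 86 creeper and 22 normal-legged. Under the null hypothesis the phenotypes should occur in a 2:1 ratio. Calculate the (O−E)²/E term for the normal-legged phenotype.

5.444

Total ratio parts = 3. Expected numbers out of 108:
  creeper: 108 × 2/3 = 72
  normal-legged: 108 × 1/3 = 36
Contribution of normal-legged: (22 − 36)² / 36 = 5.4444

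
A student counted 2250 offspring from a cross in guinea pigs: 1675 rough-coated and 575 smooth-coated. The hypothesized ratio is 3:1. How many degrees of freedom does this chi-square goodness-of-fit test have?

1

A goodness-of-fit test with 2 phenotype classes has df = 2 − 1 = 1.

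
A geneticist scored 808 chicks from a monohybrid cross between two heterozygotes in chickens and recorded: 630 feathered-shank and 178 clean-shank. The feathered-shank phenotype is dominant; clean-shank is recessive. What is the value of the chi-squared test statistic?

3.802

For a monohybrid cross between heterozygotes with complete dominance, the expected phenotypic ratio is 3:1.
Under the 3:1 hypothesis (Σ ratio = 4, N = 808):
  feathered-shank: 808 × 3/4 = 606
  clean-shank: 808 × 1/4 = 202
χ² = Σ (O − E)² / E
  feathered-shank: (630 − 606)² / 606 = 0.9505
  clean-shank: (178 − 202)² / 202 = 2.8515
χ² = 0.9505 + 2.8515 = 3.802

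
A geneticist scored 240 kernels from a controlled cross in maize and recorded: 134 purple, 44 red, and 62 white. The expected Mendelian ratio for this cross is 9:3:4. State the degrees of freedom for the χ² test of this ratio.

2

A goodness-of-fit test with 3 phenotype classes has df = 3 − 1 = 2.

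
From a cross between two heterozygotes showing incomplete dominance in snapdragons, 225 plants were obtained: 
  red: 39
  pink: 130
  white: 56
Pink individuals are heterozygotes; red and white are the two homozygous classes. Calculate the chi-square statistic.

8.013

With incomplete dominance, a heterozygote × heterozygote cross gives a 1:2:1 phenotypic ratio.
The 1:2:1 ratio has 4 parts, so with N = 225 the expected counts are:
  red: 225 × 1/4 = 56.25
  pink: 225 × 2/4 = 112.5
  white: 225 × 1/4 = 56.25
χ² = Σ (O − E)² / E
  red: (39 − 56.25)² / 56.25 = 5.2900
  pink: (130 − 112.5)² / 112.5 = 2.7222
  white: (56 − 56.25)² / 56.25 = 0.0011
χ² = 5.2900 + 2.7222 + 0.0011 = 8.0133 ≈ 8.013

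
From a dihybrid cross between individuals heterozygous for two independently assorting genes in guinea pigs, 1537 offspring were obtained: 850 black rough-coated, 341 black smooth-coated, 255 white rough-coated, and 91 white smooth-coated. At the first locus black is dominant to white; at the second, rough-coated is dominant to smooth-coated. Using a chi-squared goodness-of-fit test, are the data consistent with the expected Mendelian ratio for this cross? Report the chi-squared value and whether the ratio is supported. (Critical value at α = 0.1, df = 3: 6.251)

14.012; not consistent

A dihybrid F₂ with independent assortment and complete dominance at both loci gives a 9:3:3:1 phenotypic ratio.
Under the 9:3:3:1 hypothesis (Σ ratio = 16, N = 1537):
  black rough-coated: 1537 × 9/16 = 864.5625
  black smooth-coated: 1537 × 3/16 = 288.1875
  white rough-coated: 1537 × 3/16 = 288.1875
  white smooth-coated: 1537 × 1/16 = 96.0625
χ² = Σ (O − E)² / E
  black rough-coated: (850 − 864.5625)² / 864.5625 = 0.2453
  black smooth-coated: (341 − 288.1875)² / 288.1875 = 9.6783
  white rough-coated: (255 − 288.1875)² / 288.1875 = 3.8219
  white smooth-coated: (91 − 96.0625)² / 96.0625 = 0.2668
χ² = 0.2453 + 9.6783 + 3.8219 + 0.2668 = 14.0123 ≈ 14.012
Degrees of freedom = 4 − 1 = 3; critical value at α = 0.1 is 6.251.
Since 14.012 > 6.251, we reject the null hypothesis — the data do not fit the 9:3:3:1 ratio.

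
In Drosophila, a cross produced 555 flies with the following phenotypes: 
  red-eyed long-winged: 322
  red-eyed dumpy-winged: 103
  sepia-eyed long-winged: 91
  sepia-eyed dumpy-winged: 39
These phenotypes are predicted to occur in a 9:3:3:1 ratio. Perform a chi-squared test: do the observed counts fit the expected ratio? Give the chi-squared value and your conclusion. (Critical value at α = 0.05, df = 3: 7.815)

Expected counts for N = 555 under a 9:3:3:1 ratio (total parts = 16):
  red-eyed long-winged: 555 × 9/16 = 312.1875
  red-eyed dumpy-winged: 555 × 3/16 = 104.0625
  sepia-eyed long-winged: 555 × 3/16 = 104.0625
  sepia-eyed dumpy-winged: 555 × 1/16 = 34.6875
χ² = Σ (O − E)² / E
  red-eyed long-winged: (322 − 312.1875)² / 312.1875 = 0.3084
  red-eyed dumpy-winged: (103 − 104.0625)² / 104.0625 = 0.0108
  sepia-eyed long-winged: (91 − 104.0625)² / 104.0625 = 1.6397
  sepia-eyed dumpy-winged: (39 − 34.6875)² / 34.6875 = 0.5361
χ² = 0.3084 + 0.0108 + 1.6397 + 0.5361 = 2.495
Degrees of freedom = 4 − 1 = 3; critical value at α = 0.05 is 7.815.
Since 2.495 < 7.815, we fail to reject the null hypothesis — the data are consistent with the 9:3:3:1 ratio.

2.495; consistent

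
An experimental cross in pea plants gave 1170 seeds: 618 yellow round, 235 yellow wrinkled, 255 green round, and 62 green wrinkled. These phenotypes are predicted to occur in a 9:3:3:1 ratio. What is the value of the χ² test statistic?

Expected counts for N = 1170 under a 9:3:3:1 ratio (total parts = 16):
  yellow round: 1170 × 9/16 = 658.125
  yellow wrinkled: 1170 × 3/16 = 219.375
  green round: 1170 × 3/16 = 219.375
  green wrinkled: 1170 × 1/16 = 73.125
χ² = Σ (O − E)² / E
  yellow round: (618 − 658.125)² / 658.125 = 2.4464
  yellow wrinkled: (235 − 219.375)² / 219.375 = 1.1129
  green round: (255 − 219.375)² / 219.375 = 5.7853
  green wrinkled: (62 − 73.125)² / 73.125 = 1.6925
χ² = 2.4464 + 1.1129 + 5.7853 + 1.6925 = 11.0371 ≈ 11.037

11.037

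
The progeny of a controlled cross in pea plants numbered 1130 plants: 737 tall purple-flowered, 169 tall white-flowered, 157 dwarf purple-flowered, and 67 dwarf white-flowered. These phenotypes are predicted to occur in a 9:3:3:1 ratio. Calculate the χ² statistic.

Expected counts for N = 1130 under a 9:3:3:1 ratio (total parts = 16):
  tall purple-flowered: 1130 × 9/16 = 635.625
  tall white-flowered: 1130 × 3/16 = 211.875
  dwarf purple-flowered: 1130 × 3/16 = 211.875
  dwarf white-flowered: 1130 × 1/16 = 70.625
χ² = Σ (O − E)² / E
  tall purple-flowered: (737 − 635.625)² / 635.625 = 16.1682
  tall white-flowered: (169 − 211.875)² / 211.875 = 8.6762
  dwarf purple-flowered: (157 − 211.875)² / 211.875 = 14.2125
  dwarf white-flowered: (67 − 70.625)² / 70.625 = 0.1861
χ² = 16.1682 + 8.6762 + 14.2125 + 0.1861 = 39.243

39.243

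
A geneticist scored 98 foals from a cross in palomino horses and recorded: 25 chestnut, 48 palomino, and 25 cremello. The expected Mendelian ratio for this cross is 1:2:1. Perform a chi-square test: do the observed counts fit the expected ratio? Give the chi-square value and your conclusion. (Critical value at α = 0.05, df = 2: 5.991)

Total ratio parts = 4. Expected numbers out of 98:
  chestnut: 98 × 1/4 = 24.5
  palomino: 98 × 2/4 = 49
  cremello: 98 × 1/4 = 24.5
χ² = Σ (O − E)² / E
  chestnut: (25 − 24.5)² / 24.5 = 0.0102
  palomino: (48 − 49)² / 49 = 0.0204
  cremello: (25 − 24.5)² / 24.5 = 0.0102
χ² = 0.0102 + 0.0204 + 0.0102 = 0.0408 ≈ 0.041
Degrees of freedom = 3 − 1 = 2; critical value at α = 0.05 is 5.991.
Since 0.041 < 5.991, we fail to reject the null hypothesis — the data are consistent with the 1:2:1 ratio.

0.041; consistent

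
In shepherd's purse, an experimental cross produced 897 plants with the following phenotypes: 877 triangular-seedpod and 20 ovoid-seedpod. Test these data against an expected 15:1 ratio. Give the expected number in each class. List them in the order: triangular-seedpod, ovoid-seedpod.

Total ratio parts = 16. Expected numbers out of 897:
  triangular-seedpod: 897 × 15/16 = 840.9375
  ovoid-seedpod: 897 × 1/16 = 56.0625

840.9375, 56.0625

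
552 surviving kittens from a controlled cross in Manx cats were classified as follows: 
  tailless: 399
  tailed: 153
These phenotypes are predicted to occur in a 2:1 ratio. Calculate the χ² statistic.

Total ratio parts = 3. Expected numbers out of 552:
  tailless: 552 × 2/3 = 368
  tailed: 552 × 1/3 = 184
χ² = Σ (O − E)² / E
  tailless: (399 − 368)² / 368 = 2.6114
  tailed: (153 − 184)² / 184 = 5.2228
χ² = 2.6114 + 5.2228 = 7.8342 ≈ 7.834

7.834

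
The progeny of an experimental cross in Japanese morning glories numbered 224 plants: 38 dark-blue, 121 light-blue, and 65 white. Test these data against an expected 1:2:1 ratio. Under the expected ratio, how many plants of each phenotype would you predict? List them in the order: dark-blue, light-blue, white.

The 1:2:1 ratio has 4 parts, so with N = 224 the expected counts are:
  dark-blue: 224 × 1/4 = 56
  light-blue: 224 × 2/4 = 112
  white: 224 × 1/4 = 56

56, 112, 56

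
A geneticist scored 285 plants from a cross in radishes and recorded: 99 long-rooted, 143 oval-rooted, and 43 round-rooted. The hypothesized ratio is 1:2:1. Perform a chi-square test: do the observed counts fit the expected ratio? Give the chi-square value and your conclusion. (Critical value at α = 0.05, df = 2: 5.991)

The 1:2:1 ratio has 4 parts, so with N = 285 the expected counts are:
  long-rooted: 285 × 1/4 = 71.25
  oval-rooted: 285 × 2/4 = 142.5
  round-rooted: 285 × 1/4 = 71.25
χ² = Σ (O − E)² / E
  long-rooted: (99 − 71.25)² / 71.25 = 10.8079
  oval-rooted: (143 − 142.5)² / 142.5 = 0.0018
  round-rooted: (43 − 71.25)² / 71.25 = 11.2009
χ² = 10.8079 + 0.0018 + 11.2009 = 22.0106 ≈ 22.011
Degrees of freedom = 3 − 1 = 2; critical value at α = 0.05 is 5.991.
Since 22.011 > 5.991, we reject the null hypothesis — the data do not fit the 1:2:1 ratio.

22.011; not consistent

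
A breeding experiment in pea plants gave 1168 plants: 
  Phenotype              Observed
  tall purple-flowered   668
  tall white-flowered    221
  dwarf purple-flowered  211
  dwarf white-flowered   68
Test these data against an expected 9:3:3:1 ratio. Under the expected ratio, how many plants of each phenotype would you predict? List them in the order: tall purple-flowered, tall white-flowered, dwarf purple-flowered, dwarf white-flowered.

657, 219, 219, 73

Expected counts for N = 1168 under a 9:3:3:1 ratio (total parts = 16):
  tall purple-flowered: 1168 × 9/16 = 657
  tall white-flowered: 1168 × 3/16 = 219
  dwarf purple-flowered: 1168 × 3/16 = 219
  dwarf white-flowered: 1168 × 1/16 = 73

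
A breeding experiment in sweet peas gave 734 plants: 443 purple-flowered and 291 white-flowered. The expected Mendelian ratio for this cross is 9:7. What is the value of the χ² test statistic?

5.024

Total ratio parts = 16. Expected numbers out of 734:
  purple-flowered: 734 × 9/16 = 412.875
  white-flowered: 734 × 7/16 = 321.125
χ² = Σ (O − E)² / E
  purple-flowered: (443 − 412.875)² / 412.875 = 2.1980
  white-flowered: (291 − 321.125)² / 321.125 = 2.8261
χ² = 2.1980 + 2.8261 = 5.0241 ≈ 5.024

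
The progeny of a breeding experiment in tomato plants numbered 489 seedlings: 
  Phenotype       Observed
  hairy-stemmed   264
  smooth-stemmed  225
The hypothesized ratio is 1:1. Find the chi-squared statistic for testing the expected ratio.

3.110

Under the 1:1 hypothesis (Σ ratio = 2, N = 489):
  hairy-stemmed: 489 × 1/2 = 244.5
  smooth-stemmed: 489 × 1/2 = 244.5
χ² = Σ (O − E)² / E
  hairy-stemmed: (264 − 244.5)² / 244.5 = 1.5552
  smooth-stemmed: (225 − 244.5)² / 244.5 = 1.5552
χ² = 1.5552 + 1.5552 = 3.1104 ≈ 3.110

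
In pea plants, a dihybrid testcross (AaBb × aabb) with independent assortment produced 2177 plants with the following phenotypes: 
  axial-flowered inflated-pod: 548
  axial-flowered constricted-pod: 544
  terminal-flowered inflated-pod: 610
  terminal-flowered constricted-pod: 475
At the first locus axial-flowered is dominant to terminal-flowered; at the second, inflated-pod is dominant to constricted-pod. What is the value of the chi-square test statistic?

16.780

A dihybrid testcross with independent assortment gives a 1:1:1:1 ratio.
Total ratio parts = 4. Expected numbers out of 2177:
  axial-flowered inflated-pod: 2177 × 1/4 = 544.25
  axial-flowered constricted-pod: 2177 × 1/4 = 544.25
  terminal-flowered inflated-pod: 2177 × 1/4 = 544.25
  terminal-flowered constricted-pod: 2177 × 1/4 = 544.25
χ² = Σ (O − E)² / E
  axial-flowered inflated-pod: (548 − 544.25)² / 544.25 = 0.0258
  axial-flowered constricted-pod: (544 − 544.25)² / 544.25 = 0.0001
  terminal-flowered inflated-pod: (610 − 544.25)² / 544.25 = 7.9432
  terminal-flowered constricted-pod: (475 − 544.25)² / 544.25 = 8.8113
χ² = 0.0258 + 0.0001 + 7.9432 + 8.8113 = 16.7804 ≈ 16.780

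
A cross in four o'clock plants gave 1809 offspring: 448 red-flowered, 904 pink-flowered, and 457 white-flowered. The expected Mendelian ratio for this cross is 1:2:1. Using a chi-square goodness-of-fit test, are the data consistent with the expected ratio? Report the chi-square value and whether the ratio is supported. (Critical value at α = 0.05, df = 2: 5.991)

0.090; consistent

The 1:2:1 ratio has 4 parts, so with N = 1809 the expected counts are:
  red-flowered: 1809 × 1/4 = 452.25
  pink-flowered: 1809 × 2/4 = 904.5
  white-flowered: 1809 × 1/4 = 452.25
χ² = Σ (O − E)² / E
  red-flowered: (448 − 452.25)² / 452.25 = 0.0399
  pink-flowered: (904 − 904.5)² / 904.5 = 0.0003
  white-flowered: (457 − 452.25)² / 452.25 = 0.0499
χ² = 0.0399 + 0.0003 + 0.0499 = 0.0901 ≈ 0.090
Degrees of freedom = 3 − 1 = 2; critical value at α = 0.05 is 5.991.
Since 0.090 < 5.991, we fail to reject the null hypothesis — the data are consistent with the 1:2:1 ratio.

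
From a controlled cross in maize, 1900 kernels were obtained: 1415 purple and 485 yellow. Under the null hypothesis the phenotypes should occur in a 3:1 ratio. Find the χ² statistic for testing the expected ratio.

0.281

The 3:1 ratio has 4 parts, so with N = 1900 the expected counts are:
  purple: 1900 × 3/4 = 1425
  yellow: 1900 × 1/4 = 475
χ² = Σ (O − E)² / E
  purple: (1415 − 1425)² / 1425 = 0.0702
  yellow: (485 − 475)² / 475 = 0.2105
χ² = 0.0702 + 0.2105 = 0.2807 ≈ 0.281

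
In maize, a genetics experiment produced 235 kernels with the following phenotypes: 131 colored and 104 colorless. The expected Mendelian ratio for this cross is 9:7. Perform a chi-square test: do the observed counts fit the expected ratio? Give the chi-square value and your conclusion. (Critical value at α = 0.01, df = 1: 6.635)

0.024; consistent

Under the 9:7 hypothesis (Σ ratio = 16, N = 235):
  colored: 235 × 9/16 = 132.1875
  colorless: 235 × 7/16 = 102.8125
χ² = Σ (O − E)² / E
  colored: (131 − 132.1875)² / 132.1875 = 0.0107
  colorless: (104 − 102.8125)² / 102.8125 = 0.0137
χ² = 0.0107 + 0.0137 = 0.0244 ≈ 0.024
Degrees of freedom = 2 − 1 = 1; critical value at α = 0.01 is 6.635.
Since 0.024 < 6.635, we fail to reject the null hypothesis — the data are consistent with the 9:7 ratio.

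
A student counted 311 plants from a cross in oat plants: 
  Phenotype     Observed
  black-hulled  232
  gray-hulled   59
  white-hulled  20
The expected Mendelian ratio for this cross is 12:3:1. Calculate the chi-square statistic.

The 12:3:1 ratio has 16 parts, so with N = 311 the expected counts are:
  black-hulled: 311 × 12/16 = 233.25
  gray-hulled: 311 × 3/16 = 58.3125
  white-hulled: 311 × 1/16 = 19.4375
χ² = Σ (O − E)² / E
  black-hulled: (232 − 233.25)² / 233.25 = 0.0067
  gray-hulled: (59 − 58.3125)² / 58.3125 = 0.0081
  white-hulled: (20 − 19.4375)² / 19.4375 = 0.0163
χ² = 0.0067 + 0.0081 + 0.0163 = 0.0311 ≈ 0.031

0.031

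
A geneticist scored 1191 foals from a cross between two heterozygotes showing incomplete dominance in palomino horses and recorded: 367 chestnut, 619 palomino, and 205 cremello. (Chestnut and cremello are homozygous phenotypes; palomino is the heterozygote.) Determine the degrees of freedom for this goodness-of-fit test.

2

With incomplete dominance, a heterozygote × heterozygote cross gives a 1:2:1 phenotypic ratio.
A goodness-of-fit test with 3 phenotype classes has df = 3 − 1 = 2.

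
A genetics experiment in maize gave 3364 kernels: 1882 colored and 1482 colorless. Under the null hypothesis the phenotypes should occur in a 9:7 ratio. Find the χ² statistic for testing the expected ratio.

Total ratio parts = 16. Expected numbers out of 3364:
  colored: 3364 × 9/16 = 1892.25
  colorless: 3364 × 7/16 = 1471.75
χ² = Σ (O − E)² / E
  colored: (1882 − 1892.25)² / 1892.25 = 0.0555
  colorless: (1482 − 1471.75)² / 1471.75 = 0.0714
χ² = 0.0555 + 0.0714 = 0.1269 ≈ 0.127

0.127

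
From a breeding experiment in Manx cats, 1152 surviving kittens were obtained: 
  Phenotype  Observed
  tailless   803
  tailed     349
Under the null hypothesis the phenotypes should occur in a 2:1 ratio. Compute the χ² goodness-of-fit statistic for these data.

Under the 2:1 hypothesis (Σ ratio = 3, N = 1152):
  tailless: 1152 × 2/3 = 768
  tailed: 1152 × 1/3 = 384
χ² = Σ (O − E)² / E
  tailless: (803 − 768)² / 768 = 1.5951
  tailed: (349 − 384)² / 384 = 3.1901
χ² = 1.5951 + 3.1901 = 4.7852 ≈ 4.785

4.785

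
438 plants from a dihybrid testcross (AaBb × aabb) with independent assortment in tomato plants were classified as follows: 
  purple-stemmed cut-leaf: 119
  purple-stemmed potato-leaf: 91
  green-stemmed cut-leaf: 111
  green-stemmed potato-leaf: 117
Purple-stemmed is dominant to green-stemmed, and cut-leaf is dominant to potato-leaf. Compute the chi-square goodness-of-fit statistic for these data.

A dihybrid testcross with independent assortment gives a 1:1:1:1 ratio.
Under the 1:1:1:1 hypothesis (Σ ratio = 4, N = 438):
  purple-stemmed cut-leaf: 438 × 1/4 = 109.5
  purple-stemmed potato-leaf: 438 × 1/4 = 109.5
  green-stemmed cut-leaf: 438 × 1/4 = 109.5
  green-stemmed potato-leaf: 438 × 1/4 = 109.5
χ² = Σ (O − E)² / E
  purple-stemmed cut-leaf: (119 − 109.5)² / 109.5 = 0.8242
  purple-stemmed potato-leaf: (91 − 109.5)² / 109.5 = 3.1256
  green-stemmed cut-leaf: (111 − 109.5)² / 109.5 = 0.0205
  green-stemmed potato-leaf: (117 − 109.5)² / 109.5 = 0.5137
χ² = 0.8242 + 3.1256 + 0.0205 + 0.5137 = 4.484

4.484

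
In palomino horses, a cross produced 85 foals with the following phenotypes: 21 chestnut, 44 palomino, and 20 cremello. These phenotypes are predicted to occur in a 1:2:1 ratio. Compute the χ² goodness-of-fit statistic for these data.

Under the 1:2:1 hypothesis (Σ ratio = 4, N = 85):
  chestnut: 85 × 1/4 = 21.25
  palomino: 85 × 2/4 = 42.5
  cremello: 85 × 1/4 = 21.25
χ² = Σ (O − E)² / E
  chestnut: (21 − 21.25)² / 21.25 = 0.0029
  palomino: (44 − 42.5)² / 42.5 = 0.0529
  cremello: (20 − 21.25)² / 21.25 = 0.0735
χ² = 0.0029 + 0.0529 + 0.0735 = 0.1293 ≈ 0.129

0.129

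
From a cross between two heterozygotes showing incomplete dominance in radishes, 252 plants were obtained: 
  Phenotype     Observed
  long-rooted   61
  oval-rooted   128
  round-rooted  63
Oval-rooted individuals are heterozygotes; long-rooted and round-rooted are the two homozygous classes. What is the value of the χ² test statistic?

With incomplete dominance, a heterozygote × heterozygote cross gives a 1:2:1 phenotypic ratio.
Expected counts for N = 252 under a 1:2:1 ratio (total parts = 4):
  long-rooted: 252 × 1/4 = 63
  oval-rooted: 252 × 2/4 = 126
  round-rooted: 252 × 1/4 = 63
χ² = Σ (O − E)² / E
  long-rooted: (61 − 63)² / 63 = 0.0635
  oval-rooted: (128 − 126)² / 126 = 0.0317
  round-rooted: (63 − 63)² / 63 = 0.0000
χ² = 0.0635 + 0.0317 + 0.0000 = 0.0952 ≈ 0.095

0.095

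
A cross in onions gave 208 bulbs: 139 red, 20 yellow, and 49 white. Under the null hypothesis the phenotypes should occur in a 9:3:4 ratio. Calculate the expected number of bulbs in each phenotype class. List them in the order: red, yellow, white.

Expected counts for N = 208 under a 9:3:4 ratio (total parts = 16):
  red: 208 × 9/16 = 117
  yellow: 208 × 3/16 = 39
  white: 208 × 4/16 = 52

117, 39, 52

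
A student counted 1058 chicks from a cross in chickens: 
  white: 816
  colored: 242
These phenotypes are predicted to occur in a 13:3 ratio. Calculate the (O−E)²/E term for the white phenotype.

2.214

Under the 13:3 hypothesis (Σ ratio = 16, N = 1058):
  white: 1058 × 13/16 = 859.625
  colored: 1058 × 3/16 = 198.375
Contribution of white: (816 − 859.625)² / 859.625 = 2.2139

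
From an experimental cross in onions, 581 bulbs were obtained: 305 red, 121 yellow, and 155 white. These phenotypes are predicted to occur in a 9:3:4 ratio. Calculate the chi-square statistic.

3.446

Under the 9:3:4 hypothesis (Σ ratio = 16, N = 581):
  red: 581 × 9/16 = 326.8125
  yellow: 581 × 3/16 = 108.9375
  white: 581 × 4/16 = 145.25
χ² = Σ (O − E)² / E
  red: (305 − 326.8125)² / 326.8125 = 1.4558
  yellow: (121 − 108.9375)² / 108.9375 = 1.3357
  white: (155 − 145.25)² / 145.25 = 0.6545
χ² = 1.4558 + 1.3357 + 0.6545 = 3.446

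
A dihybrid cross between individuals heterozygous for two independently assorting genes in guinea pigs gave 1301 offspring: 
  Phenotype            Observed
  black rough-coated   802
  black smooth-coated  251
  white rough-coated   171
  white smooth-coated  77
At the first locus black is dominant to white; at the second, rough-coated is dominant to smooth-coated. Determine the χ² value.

A dihybrid F₂ with independent assortment and complete dominance at both loci gives a 9:3:3:1 phenotypic ratio.
Under the 9:3:3:1 hypothesis (Σ ratio = 16, N = 1301):
  black rough-coated: 1301 × 9/16 = 731.8125
  black smooth-coated: 1301 × 3/16 = 243.9375
  white rough-coated: 1301 × 3/16 = 243.9375
  white smooth-coated: 1301 × 1/16 = 81.3125
χ² = Σ (O − E)² / E
  black rough-coated: (802 − 731.8125)² / 731.8125 = 6.7316
  black smooth-coated: (251 − 243.9375)² / 243.9375 = 0.2045
  white rough-coated: (171 − 243.9375)² / 243.9375 = 21.8084
  white smooth-coated: (77 − 81.3125)² / 81.3125 = 0.2287
χ² = 6.7316 + 0.2045 + 21.8084 + 0.2287 = 28.9732 ≈ 28.973

28.973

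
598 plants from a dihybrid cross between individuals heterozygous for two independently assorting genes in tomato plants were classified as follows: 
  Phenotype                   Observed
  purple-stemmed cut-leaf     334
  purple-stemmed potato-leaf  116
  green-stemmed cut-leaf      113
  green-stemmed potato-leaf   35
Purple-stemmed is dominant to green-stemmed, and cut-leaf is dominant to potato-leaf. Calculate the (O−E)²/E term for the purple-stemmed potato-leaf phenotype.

A dihybrid F₂ with independent assortment and complete dominance at both loci gives a 9:3:3:1 phenotypic ratio.
Expected counts for N = 598 under a 9:3:3:1 ratio (total parts = 16):
  purple-stemmed cut-leaf: 598 × 9/16 = 336.375
  purple-stemmed potato-leaf: 598 × 3/16 = 112.125
  green-stemmed cut-leaf: 598 × 3/16 = 112.125
  green-stemmed potato-leaf: 598 × 1/16 = 37.375
Contribution of purple-stemmed potato-leaf: (116 − 112.125)² / 112.125 = 0.1339

0.134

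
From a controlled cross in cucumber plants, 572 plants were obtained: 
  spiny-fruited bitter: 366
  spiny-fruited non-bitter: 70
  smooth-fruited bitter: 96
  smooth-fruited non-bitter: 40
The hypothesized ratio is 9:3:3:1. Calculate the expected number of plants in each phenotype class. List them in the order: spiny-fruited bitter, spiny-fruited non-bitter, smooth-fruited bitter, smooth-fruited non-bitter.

321.75, 107.25, 107.25, 35.75

Under the 9:3:3:1 hypothesis (Σ ratio = 16, N = 572):
  spiny-fruited bitter: 572 × 9/16 = 321.75
  spiny-fruited non-bitter: 572 × 3/16 = 107.25
  smooth-fruited bitter: 572 × 3/16 = 107.25
  smooth-fruited non-bitter: 572 × 1/16 = 35.75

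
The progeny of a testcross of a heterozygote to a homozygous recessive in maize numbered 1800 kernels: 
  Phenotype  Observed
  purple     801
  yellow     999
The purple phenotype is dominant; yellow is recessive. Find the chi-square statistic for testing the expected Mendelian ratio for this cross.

21.780

A testcross of a heterozygote (Aa × aa) gives a 1:1 phenotypic ratio.
Under the 1:1 hypothesis (Σ ratio = 2, N = 1800):
  purple: 1800 × 1/2 = 900
  yellow: 1800 × 1/2 = 900
χ² = Σ (O − E)² / E
  purple: (801 − 900)² / 900 = 10.8900
  yellow: (999 − 900)² / 900 = 10.8900
χ² = 10.8900 + 10.8900 = 21.780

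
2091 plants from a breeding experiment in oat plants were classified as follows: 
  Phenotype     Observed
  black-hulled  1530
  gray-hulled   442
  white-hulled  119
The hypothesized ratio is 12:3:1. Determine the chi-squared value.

8.339

The 12:3:1 ratio has 16 parts, so with N = 2091 the expected counts are:
  black-hulled: 2091 × 12/16 = 1568.25
  gray-hulled: 2091 × 3/16 = 392.0625
  white-hulled: 2091 × 1/16 = 130.6875
χ² = Σ (O − E)² / E
  black-hulled: (1530 − 1568.25)² / 1568.25 = 0.9329
  gray-hulled: (442 − 392.0625)² / 392.0625 = 6.3606
  white-hulled: (119 − 130.6875)² / 130.6875 = 1.0452
χ² = 0.9329 + 6.3606 + 1.0452 = 8.3387 ≈ 8.339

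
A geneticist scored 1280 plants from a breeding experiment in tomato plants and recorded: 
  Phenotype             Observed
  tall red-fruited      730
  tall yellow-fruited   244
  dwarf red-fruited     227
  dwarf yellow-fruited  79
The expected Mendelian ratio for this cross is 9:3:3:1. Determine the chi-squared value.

0.922

Total ratio parts = 16. Expected numbers out of 1280:
  tall red-fruited: 1280 × 9/16 = 720
  tall yellow-fruited: 1280 × 3/16 = 240
  dwarf red-fruited: 1280 × 3/16 = 240
  dwarf yellow-fruited: 1280 × 1/16 = 80
χ² = Σ (O − E)² / E
  tall red-fruited: (730 − 720)² / 720 = 0.1389
  tall yellow-fruited: (244 − 240)² / 240 = 0.0667
  dwarf red-fruited: (227 − 240)² / 240 = 0.7042
  dwarf yellow-fruited: (79 − 80)² / 80 = 0.0125
χ² = 0.1389 + 0.0667 + 0.7042 + 0.0125 = 0.9223 ≈ 0.922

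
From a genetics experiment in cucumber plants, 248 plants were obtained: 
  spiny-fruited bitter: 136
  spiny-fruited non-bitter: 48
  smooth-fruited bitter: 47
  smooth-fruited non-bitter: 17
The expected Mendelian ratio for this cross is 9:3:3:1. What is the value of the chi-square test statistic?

Expected counts for N = 248 under a 9:3:3:1 ratio (total parts = 16):
  spiny-fruited bitter: 248 × 9/16 = 139.5
  spiny-fruited non-bitter: 248 × 3/16 = 46.5
  smooth-fruited bitter: 248 × 3/16 = 46.5
  smooth-fruited non-bitter: 248 × 1/16 = 15.5
χ² = Σ (O − E)² / E
  spiny-fruited bitter: (136 − 139.5)² / 139.5 = 0.0878
  spiny-fruited non-bitter: (48 − 46.5)² / 46.5 = 0.0484
  smooth-fruited bitter: (47 − 46.5)² / 46.5 = 0.0054
  smooth-fruited non-bitter: (17 − 15.5)² / 15.5 = 0.1452
χ² = 0.0878 + 0.0484 + 0.0054 + 0.1452 = 0.2868 ≈ 0.287

0.287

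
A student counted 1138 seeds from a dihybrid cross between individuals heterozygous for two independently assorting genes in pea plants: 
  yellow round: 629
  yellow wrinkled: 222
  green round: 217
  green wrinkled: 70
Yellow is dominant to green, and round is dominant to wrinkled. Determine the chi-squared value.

0.621

A dihybrid F₂ with independent assortment and complete dominance at both loci gives a 9:3:3:1 phenotypic ratio.
Total ratio parts = 16. Expected numbers out of 1138:
  yellow round: 1138 × 9/16 = 640.125
  yellow wrinkled: 1138 × 3/16 = 213.375
  green round: 1138 × 3/16 = 213.375
  green wrinkled: 1138 × 1/16 = 71.125
χ² = Σ (O − E)² / E
  yellow round: (629 − 640.125)² / 640.125 = 0.1933
  yellow wrinkled: (222 − 213.375)² / 213.375 = 0.3486
  green round: (217 − 213.375)² / 213.375 = 0.0616
  green wrinkled: (70 − 71.125)² / 71.125 = 0.0178
χ² = 0.1933 + 0.3486 + 0.0616 + 0.0178 = 0.6213 ≈ 0.621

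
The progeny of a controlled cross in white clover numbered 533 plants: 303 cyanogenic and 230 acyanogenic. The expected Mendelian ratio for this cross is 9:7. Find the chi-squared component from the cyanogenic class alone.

0.034

Total ratio parts = 16. Expected numbers out of 533:
  cyanogenic: 533 × 9/16 = 299.8125
  acyanogenic: 533 × 7/16 = 233.1875
Contribution of cyanogenic: (303 − 299.8125)² / 299.8125 = 0.0339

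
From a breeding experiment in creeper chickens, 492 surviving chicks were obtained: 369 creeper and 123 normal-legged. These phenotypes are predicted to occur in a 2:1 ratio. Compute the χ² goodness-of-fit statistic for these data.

15.375

Total ratio parts = 3. Expected numbers out of 492:
  creeper: 492 × 2/3 = 328
  normal-legged: 492 × 1/3 = 164
χ² = Σ (O − E)² / E
  creeper: (369 − 328)² / 328 = 5.1250
  normal-legged: (123 − 164)² / 164 = 10.2500
χ² = 5.1250 + 10.2500 = 15.375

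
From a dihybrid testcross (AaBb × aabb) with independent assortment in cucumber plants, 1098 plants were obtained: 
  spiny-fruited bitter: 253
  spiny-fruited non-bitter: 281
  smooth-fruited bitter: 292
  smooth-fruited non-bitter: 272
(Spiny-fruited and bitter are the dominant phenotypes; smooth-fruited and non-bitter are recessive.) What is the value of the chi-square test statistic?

A dihybrid testcross with independent assortment gives a 1:1:1:1 ratio.
Under the 1:1:1:1 hypothesis (Σ ratio = 4, N = 1098):
  spiny-fruited bitter: 1098 × 1/4 = 274.5
  spiny-fruited non-bitter: 1098 × 1/4 = 274.5
  smooth-fruited bitter: 1098 × 1/4 = 274.5
  smooth-fruited non-bitter: 1098 × 1/4 = 274.5
χ² = Σ (O − E)² / E
  spiny-fruited bitter: (253 − 274.5)² / 274.5 = 1.6840
  spiny-fruited non-bitter: (281 − 274.5)² / 274.5 = 0.1539
  smooth-fruited bitter: (292 − 274.5)² / 274.5 = 1.1157
  smooth-fruited non-bitter: (272 − 274.5)² / 274.5 = 0.0228
χ² = 1.6840 + 0.1539 + 1.1157 + 0.0228 = 2.9764 ≈ 2.976

2.976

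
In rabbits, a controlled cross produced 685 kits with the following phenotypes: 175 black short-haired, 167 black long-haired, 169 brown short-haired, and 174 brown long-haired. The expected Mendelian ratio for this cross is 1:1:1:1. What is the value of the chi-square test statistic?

0.261

Under the 1:1:1:1 hypothesis (Σ ratio = 4, N = 685):
  black short-haired: 685 × 1/4 = 171.25
  black long-haired: 685 × 1/4 = 171.25
  brown short-haired: 685 × 1/4 = 171.25
  brown long-haired: 685 × 1/4 = 171.25
χ² = Σ (O − E)² / E
  black short-haired: (175 − 171.25)² / 171.25 = 0.0821
  black long-haired: (167 − 171.25)² / 171.25 = 0.1055
  brown short-haired: (169 − 171.25)² / 171.25 = 0.0296
  brown long-haired: (174 − 171.25)² / 171.25 = 0.0442
χ² = 0.0821 + 0.1055 + 0.0296 + 0.0442 = 0.2614 ≈ 0.261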